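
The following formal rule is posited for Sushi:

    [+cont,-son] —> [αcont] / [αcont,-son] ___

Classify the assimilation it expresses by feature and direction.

The shared variable α links the value of [cont] on the target to that of the neighbouring obstruent. [cont] distinguishes stops from fricatives — a manner-of-articulation feature — so this is manner assimilation.
Since the environment is written before the underscore, the trigger precedes the target; the direction is progressive.

progressive manner assimilation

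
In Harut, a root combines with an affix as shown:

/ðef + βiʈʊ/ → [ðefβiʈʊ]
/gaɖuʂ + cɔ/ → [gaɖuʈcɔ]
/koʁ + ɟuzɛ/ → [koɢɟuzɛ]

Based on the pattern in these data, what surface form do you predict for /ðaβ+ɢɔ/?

The data show regressive manner assimilation: /ʂ/ → [ʈ] before /c/; /ʁ/ → [ɢ] before /ɟ/. In each pair only manner changes, matching the following consonant, while place and voice stay constant.
Nothing changes in [ðefβiʈʊ]: there the adjacent consonants already agree in manner (/f/ and /β/ are both fricatives), so this form is consistent with the same rule.
/β/ is a voiced bilabial fricative. The following trigger /ɢ/ is a stop, so /β/ must become a stop as well.
The voiced bilabial stop is [b], so /β/ → [b].

[ðabɢɔ]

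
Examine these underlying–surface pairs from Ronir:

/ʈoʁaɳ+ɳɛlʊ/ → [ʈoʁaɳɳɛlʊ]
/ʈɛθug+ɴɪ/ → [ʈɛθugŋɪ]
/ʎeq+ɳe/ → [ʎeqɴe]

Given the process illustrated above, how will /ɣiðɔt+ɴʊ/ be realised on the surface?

[ɣiðɔtnʊ]

The data show progressive place assimilation: /ɴ/ → [ŋ] after /g/; /ɳ/ → [ɴ] after /q/. In each pair only place changes, matching the preceding consonant, while manner and voice stay constant.
No alternation appears in [ʈoʁaɳɳɛlʊ]: there the adjacent consonants already agree in place (/ɳ/ and /ɳ/ are both retroflex), so this form is consistent with the same rule.
/ɴ/ is a voiced uvular nasal. The preceding trigger /t/ is alveolar, so /ɴ/ must become alveolar as well.
The voiced alveolar nasal is [n], so /ɴ/ → [n].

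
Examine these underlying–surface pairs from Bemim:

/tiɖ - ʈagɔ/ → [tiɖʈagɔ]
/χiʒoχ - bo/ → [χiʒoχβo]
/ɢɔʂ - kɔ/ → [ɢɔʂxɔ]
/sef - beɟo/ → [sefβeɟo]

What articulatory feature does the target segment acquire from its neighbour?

manner

Comparing underlying and surface forms, /b/ → [β] is the alternation; the neighbouring /χ/ is constant.
/b/ is a stop while /χ/ is a fricative; the output [β] is a fricative, matching the trigger — so the feature that spreads is manner.
The same holds elsewhere in the data: /k/ → [x] after /ʂ/ (stop → fricative, matching a fricative); /b/ → [β] after /f/ (stop → fricative, matching a fricative) — only manner changes, and always toward the preceding segment.
Nothing changes in [tiɖʈagɔ]: there the adjacent consonants already agree in manner (/ʈ/ and /ɖ/ are both stops), so this form is consistent with the same rule.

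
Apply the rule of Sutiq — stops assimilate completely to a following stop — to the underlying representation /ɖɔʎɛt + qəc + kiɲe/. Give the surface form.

/t/ is the segment targeted by the rule; it sits immediately before /q/, so it assimilates completely and surfaces as [q].
At the second juncture, /c/ likewise becomes [k] adjacent to /k/.

[ɖɔʎɛqqəkkiɲe]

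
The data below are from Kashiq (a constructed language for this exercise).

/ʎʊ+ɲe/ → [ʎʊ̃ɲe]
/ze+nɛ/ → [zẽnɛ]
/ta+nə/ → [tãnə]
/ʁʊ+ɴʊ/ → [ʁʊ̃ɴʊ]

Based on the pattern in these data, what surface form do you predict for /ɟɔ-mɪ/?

The data show regressive nasality assimilation (vowel nasalisation): /ʊ/ → [ʊ̃] before /ɲ/; /e/ → [ẽ] before /n/; /a/ → [ã] before /n/; /ʊ/ → [ʊ̃] before /ɴ/ — a vowel is nasalised by an immediately following nasal consonant.
The vowel /ɔ/ is adjacent to the following nasal /m/, so it acquires [+nasal] and surfaces as [ɔ̃].

[ɟɔ̃mɪ]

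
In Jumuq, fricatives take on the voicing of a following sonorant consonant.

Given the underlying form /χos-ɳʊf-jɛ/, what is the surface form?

The rule targets /s/ (voiceless alveolar fricative), which sits before the trigger /ɳ/ (voiced).
A voiced alveolar fricative is [z], so the surface segment is [z].
At the second juncture, /f/ likewise becomes [v] adjacent to /j/.

[χozɳʊvjɛ]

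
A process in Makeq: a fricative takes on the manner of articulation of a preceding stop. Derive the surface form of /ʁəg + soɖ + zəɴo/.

[ʁəgtoɖdəɴo]

The rule targets /s/ (voiceless alveolar fricative), which sits after the trigger /g/ (stop).
A voiceless alveolar stop is [t], so the surface segment is [t].
At the second juncture, /z/ likewise becomes [d] adjacent to /ɖ/.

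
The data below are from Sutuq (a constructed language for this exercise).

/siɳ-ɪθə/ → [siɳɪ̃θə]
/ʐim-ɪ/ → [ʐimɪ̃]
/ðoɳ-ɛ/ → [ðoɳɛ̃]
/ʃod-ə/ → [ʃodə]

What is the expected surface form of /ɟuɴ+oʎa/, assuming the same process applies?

[ɟuɴõʎa]

The data show progressive nasality assimilation (vowel nasalisation): /ɪ/ → [ɪ̃] after /ɳ/; /ɪ/ → [ɪ̃] after /m/; /ɛ/ → [ɛ̃] after /ɳ/ — a vowel is nasalised by an immediately preceding nasal consonant.
No change occurs in [ʃodə] because the vowel at the boundary is adjacent to an oral consonant, not a nasal (/ə/ next to /d/).
The vowel /o/ is adjacent to the preceding nasal /ɴ/, so it acquires [+nasal] and surfaces as [õ].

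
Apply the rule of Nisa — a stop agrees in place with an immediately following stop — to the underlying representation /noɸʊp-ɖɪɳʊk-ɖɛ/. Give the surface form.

[noɸʊʈɖɪɳʊʈɖɛ]

The rule targets /p/ (voiceless bilabial stop), which sits before the trigger /ɖ/ (retroflex).
The voiceless retroflex stop is [ʈ], so /p/ → [ʈ].
The same rule applies at the second boundary: /k/ → [ʈ] next to /ɖ/.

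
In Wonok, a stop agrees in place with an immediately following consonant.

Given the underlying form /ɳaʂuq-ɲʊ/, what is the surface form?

[ɳaʂucɲʊ]

The rule targets /q/ (voiceless uvular stop), which sits before the trigger /ɲ/ (palatal).
Changing only its place to palatal gives [c] — the voiceless palatal stop.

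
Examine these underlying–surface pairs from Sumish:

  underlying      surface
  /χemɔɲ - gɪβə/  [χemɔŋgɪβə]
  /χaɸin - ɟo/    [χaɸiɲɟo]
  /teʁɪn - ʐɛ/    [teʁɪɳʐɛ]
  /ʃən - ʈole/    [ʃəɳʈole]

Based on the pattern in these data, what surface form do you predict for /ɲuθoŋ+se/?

The data show regressive place assimilation: /ɲ/ → [ŋ] before /g/; /n/ → [ɲ] before /ɟ/; /n/ → [ɳ] before /ʐ/; /n/ → [ɳ] before /ʈ/. In each pair only place changes, matching the following consonant, while manner and voice stay constant.
The rule targets /ŋ/ (voiced velar nasal), which sits before the trigger /s/ (alveolar).
A voiced alveolar nasal is [n], so the surface segment is [n].

[ɲuθonse]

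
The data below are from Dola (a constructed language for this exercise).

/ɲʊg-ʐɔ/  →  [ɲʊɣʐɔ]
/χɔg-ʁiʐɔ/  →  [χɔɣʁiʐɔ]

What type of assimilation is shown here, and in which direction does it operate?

Comparing underlying and surface forms, /g/ → [ɣ] is the alternation; the neighbouring /ʐ/ is constant.
/g/ is a stop while /ʐ/ is a fricative; the output [ɣ] is a fricative, matching the trigger — so the feature that spreads is manner.
Place and voice are unchanged, so the assimilation is partial, not total.
The other alternating form patterns the same way: /g/ → [ɣ] before /ʁ/ (stop → fricative, matching a fricative) — only manner changes, and always toward the following segment.
Since the segment that changes precedes the conditioning segment, the assimilation is regressive.

regressive manner assimilation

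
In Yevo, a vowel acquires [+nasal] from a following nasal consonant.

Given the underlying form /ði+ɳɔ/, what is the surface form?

/i/ sits next to the nasal /ɳ/ and is therefore nasalised to [ĩ].

[ðĩɳɔ]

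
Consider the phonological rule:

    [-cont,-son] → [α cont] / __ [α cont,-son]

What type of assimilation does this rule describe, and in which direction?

The rule copies [cont] (continuancy) from the environment onto the target stops; since [±cont] encodes the stop/fricative manner contrast, the assimilating dimension is manner.
Since the environment is written after the underscore, the trigger follows the target; the direction is regressive.

regressive manner assimilation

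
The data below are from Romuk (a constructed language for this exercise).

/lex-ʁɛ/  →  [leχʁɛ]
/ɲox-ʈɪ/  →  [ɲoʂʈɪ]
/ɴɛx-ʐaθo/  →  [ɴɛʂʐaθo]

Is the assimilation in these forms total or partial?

partial assimilation

Comparing underlying and surface forms, /x/ → [χ] is the alternation; the neighbouring /ʁ/ is constant.
The change velar → uvular matches the place of the following /ʁ/, identifying this as place assimilation.
Manner and voice are unchanged, so the assimilation is partial, not total.
The same holds elsewhere in the data: /x/ → [ʂ] before /ʈ/ (velar → retroflex, matching retroflex); /x/ → [ʂ] before /ʐ/ (velar → retroflex, matching retroflex) — only place changes, and always toward the following segment.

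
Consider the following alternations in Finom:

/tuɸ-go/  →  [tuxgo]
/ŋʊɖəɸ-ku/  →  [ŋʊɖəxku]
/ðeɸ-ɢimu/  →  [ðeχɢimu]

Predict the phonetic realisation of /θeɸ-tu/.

[θestu]

The data show regressive place assimilation: /ɸ/ → [x] before /g/; /ɸ/ → [x] before /k/; /ɸ/ → [χ] before /ɢ/. In each pair only place changes, matching the following consonant, while manner and voice stay constant.
The rule targets /ɸ/ (voiceless bilabial fricative), which sits before the trigger /t/ (alveolar).
A voiceless alveolar fricative is [s], so the surface segment is [s].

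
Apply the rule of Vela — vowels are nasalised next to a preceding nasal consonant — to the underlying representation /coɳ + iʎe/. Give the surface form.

The vowel /i/ is adjacent to the preceding nasal /ɳ/, so it acquires [+nasal] and surfaces as [ĩ].

[coɳĩʎe]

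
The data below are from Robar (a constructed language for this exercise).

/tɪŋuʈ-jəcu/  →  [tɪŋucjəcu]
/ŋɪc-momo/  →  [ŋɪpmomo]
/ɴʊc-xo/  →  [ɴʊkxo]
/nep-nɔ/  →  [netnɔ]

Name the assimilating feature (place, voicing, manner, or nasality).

place

Underlying /ʈ/ is realised as [c] next to /j/; /j/ itself does not change.
The change retroflex → palatal matches the place of the following /j/, identifying this as place assimilation.
Checking the remaining alternations: /c/ → [p] before /m/ (palatal → bilabial, matching bilabial); /c/ → [k] before /x/ (palatal → velar, matching velar); /p/ → [t] before /n/ (bilabial → alveolar, matching alveolar) — only place changes, and always toward the following segment.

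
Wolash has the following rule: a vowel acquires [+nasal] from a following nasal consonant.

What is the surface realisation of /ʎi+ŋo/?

[ʎĩŋo]

The vowel /i/ is adjacent to the following nasal /ŋ/, so it acquires [+nasal] and surfaces as [ĩ].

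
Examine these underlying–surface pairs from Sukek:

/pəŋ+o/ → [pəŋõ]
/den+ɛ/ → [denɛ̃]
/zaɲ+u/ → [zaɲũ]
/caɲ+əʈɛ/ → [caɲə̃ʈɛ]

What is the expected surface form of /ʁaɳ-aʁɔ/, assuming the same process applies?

[ʁaɳãʁɔ]

The data show progressive nasality assimilation (vowel nasalisation): /o/ → [õ] after /ŋ/; /ɛ/ → [ɛ̃] after /n/; /u/ → [ũ] after /ɲ/; /ə/ → [ə̃] after /ɲ/ — a vowel is nasalised by an immediately preceding nasal consonant.
/a/ sits next to the nasal /ɳ/ and is therefore nasalised to [ã].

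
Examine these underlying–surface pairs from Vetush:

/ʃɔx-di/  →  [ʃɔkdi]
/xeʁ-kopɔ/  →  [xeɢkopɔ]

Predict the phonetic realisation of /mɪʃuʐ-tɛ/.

[mɪʃuɖtɛ]

The data show regressive manner assimilation: /x/ → [k] before /d/; /ʁ/ → [ɢ] before /k/. In each pair only manner changes, matching the following consonant, while place and voice stay constant.
The rule targets /ʐ/ (voiced retroflex fricative), which sits before the trigger /t/ (stop).
A voiced retroflex stop is [ɖ], so the surface segment is [ɖ].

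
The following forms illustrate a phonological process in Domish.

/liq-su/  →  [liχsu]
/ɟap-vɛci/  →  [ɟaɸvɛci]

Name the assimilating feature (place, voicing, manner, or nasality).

Underlying /q/ is realised as [χ] next to /s/; /s/ itself does not change.
The change stop → fricative matches the manner of the following /s/, identifying this as manner assimilation.
The same holds elsewhere in the data: /p/ → [ɸ] before /v/ (stop → fricative, matching a fricative) — only manner changes, and always toward the following segment.

manner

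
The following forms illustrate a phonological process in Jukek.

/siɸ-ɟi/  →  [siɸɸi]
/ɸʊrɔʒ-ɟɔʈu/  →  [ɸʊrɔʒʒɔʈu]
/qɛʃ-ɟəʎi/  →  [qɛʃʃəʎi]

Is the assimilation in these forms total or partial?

Comparing underlying and surface forms, /ɟ/ → [ɸ] is the alternation; the neighbouring /ɸ/ is constant.
The output [ɸ] is identical to the trigger /ɸ/ — every feature (place, manner, voicing) has been copied — so this is total assimilation.
The remaining alternations confirm this: /ɟ/ → [ʒ] after /ʒ/; /ɟ/ → [ʃ] after /ʃ/ — in each case the output is a copy of the preceding consonant.

total assimilation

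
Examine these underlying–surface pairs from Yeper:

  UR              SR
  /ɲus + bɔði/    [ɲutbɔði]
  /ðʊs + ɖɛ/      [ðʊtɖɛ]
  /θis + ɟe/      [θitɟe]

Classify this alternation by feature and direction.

Underlying /s/ is realised as [t] next to /b/; /b/ itself does not change.
The change fricative → stop matches the manner of the following /b/, identifying this as manner assimilation.
Place and voice are unchanged, so the assimilation is partial, not total.
Checking the remaining alternations: /s/ → [t] before /ɖ/ (fricative → stop, matching a stop); /s/ → [t] before /ɟ/ (fricative → stop, matching a stop) — only manner changes, and always toward the following segment.
Since the segment that changes precedes the conditioning segment, the assimilation is regressive.

regressive manner assimilation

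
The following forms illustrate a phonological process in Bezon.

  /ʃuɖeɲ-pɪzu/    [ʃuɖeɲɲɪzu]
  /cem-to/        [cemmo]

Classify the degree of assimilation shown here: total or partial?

Comparing underlying and surface forms, /p/ → [ɲ] is the alternation; the neighbouring /ɲ/ is constant.
The output [ɲ] is identical to the trigger /ɲ/ — every feature (place, manner, voicing) has been copied — so this is total assimilation.
The other form behaves the same way: /t/ → [m] after /m/ — in each case the output is a copy of the preceding consonant.

total assimilation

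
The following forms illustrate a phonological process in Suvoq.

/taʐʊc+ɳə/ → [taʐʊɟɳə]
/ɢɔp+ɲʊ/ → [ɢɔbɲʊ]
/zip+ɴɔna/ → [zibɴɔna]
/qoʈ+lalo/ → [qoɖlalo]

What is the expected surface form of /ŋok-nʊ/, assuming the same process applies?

The data show regressive voicing assimilation: /c/ → [ɟ] before /ɳ/; /p/ → [b] before /ɲ/; /p/ → [b] before /ɴ/; /ʈ/ → [ɖ] before /l/. In each pair only voicing changes, matching the following consonant, while place and manner stay constant.
The rule targets /k/ (voiceless velar stop), which sits before the trigger /n/ (voiced).
A voiced velar stop is [g], so the surface segment is [g].

[ŋognʊ]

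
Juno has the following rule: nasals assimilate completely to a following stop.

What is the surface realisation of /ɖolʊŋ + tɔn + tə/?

/ŋ/ is the segment targeted by the rule; it sits immediately before /t/, so it assimilates completely and surfaces as [t].
At the second juncture, /n/ likewise becomes [t] adjacent to /t/.

[ɖolʊttɔttə]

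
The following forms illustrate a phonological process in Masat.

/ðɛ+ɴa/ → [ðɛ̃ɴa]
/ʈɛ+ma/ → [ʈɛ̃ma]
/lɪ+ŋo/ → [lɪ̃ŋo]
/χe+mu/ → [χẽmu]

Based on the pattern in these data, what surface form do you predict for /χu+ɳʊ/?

The data show regressive nasality assimilation (vowel nasalisation): /ɛ/ → [ɛ̃] before /ɴ/; /ɛ/ → [ɛ̃] before /m/; /ɪ/ → [ɪ̃] before /ŋ/; /e/ → [ẽ] before /m/ — a vowel is nasalised by an immediately following nasal consonant.
/u/ sits next to the nasal /ɳ/ and is therefore nasalised to [ũ].

[χũɳʊ]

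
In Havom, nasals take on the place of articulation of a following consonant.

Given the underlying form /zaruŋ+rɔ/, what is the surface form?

/ŋ/ is a voiced velar nasal. The following trigger /r/ is alveolar, so /ŋ/ must become alveolar as well.
The voiced alveolar nasal is [n], so /ŋ/ → [n].

[zarunrɔ]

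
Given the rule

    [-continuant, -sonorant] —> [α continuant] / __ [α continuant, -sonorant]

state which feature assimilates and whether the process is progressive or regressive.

regressive manner assimilation

The shared variable α links the value of [continuant] on the target to that of the neighbouring obstruent. [continuant] distinguishes stops from fricatives — a manner-of-articulation feature — so this is manner assimilation.
The conditioning segment sits to the right of the focus bar, meaning the trigger follows the segment that changes — regressive assimilation.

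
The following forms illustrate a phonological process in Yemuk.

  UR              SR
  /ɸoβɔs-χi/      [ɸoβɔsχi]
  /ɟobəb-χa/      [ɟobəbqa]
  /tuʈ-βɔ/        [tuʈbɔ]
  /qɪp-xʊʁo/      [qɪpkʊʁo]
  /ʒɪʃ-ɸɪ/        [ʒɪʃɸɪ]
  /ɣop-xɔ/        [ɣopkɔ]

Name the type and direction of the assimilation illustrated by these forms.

Comparing underlying and surface forms, /χ/ → [q] is the alternation; the neighbouring /b/ is constant.
The change fricative → stop matches the manner of the preceding /b/, identifying this as manner assimilation.
Place and voice are unchanged, so the assimilation is partial, not total.
The same holds elsewhere in the data: /β/ → [b] after /ʈ/ (fricative → stop, matching a stop); /x/ → [k] after /p/ (fricative → stop, matching a stop) — only manner changes, and always toward the preceding segment.
Nothing changes in [ɸoβɔsχi], [ʒɪʃɸɪ]: there the adjacent consonants already agree in manner (/χ/ and /s/ are both fricatives; /ɸ/ and /ʃ/ are both fricatives), so these forms are consistent with the same rule.
Since the segment that changes follows the conditioning segment, the assimilation is progressive.

progressive manner assimilation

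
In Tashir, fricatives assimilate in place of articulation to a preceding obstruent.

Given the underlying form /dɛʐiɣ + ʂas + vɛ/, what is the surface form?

/ʂ/ is a voiceless retroflex fricative. The preceding trigger /ɣ/ is velar, so /ʂ/ must become velar as well.
A voiceless velar fricative is [x], so the surface segment is [x].
At the second juncture, /v/ likewise becomes [z] adjacent to /s/.

[dɛʐiɣxaszɛ]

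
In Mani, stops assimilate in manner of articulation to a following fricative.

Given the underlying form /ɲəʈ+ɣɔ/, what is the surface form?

The rule targets /ʈ/ (voiceless retroflex stop), which sits before the trigger /ɣ/ (fricative).
Changing only its manner to fricative gives [ʂ] — the voiceless retroflex fricative.

[ɲəʂɣɔ]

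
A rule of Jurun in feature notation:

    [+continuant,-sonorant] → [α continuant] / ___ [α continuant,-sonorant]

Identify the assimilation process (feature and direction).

regressive manner assimilation

The shared variable α links the value of [continuant] on the target to that of the neighbouring obstruent. [continuant] distinguishes stops from fricatives — a manner-of-articulation feature — so this is manner assimilation.
The conditioning segment sits to the right of the focus bar, meaning the trigger follows the segment that changes — regressive assimilation.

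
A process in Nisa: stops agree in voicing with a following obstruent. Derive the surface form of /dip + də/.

The rule targets /p/ (voiceless bilabial stop), which sits before the trigger /d/ (voiced).
The voiced bilabial stop is [b], so /p/ → [b].

[dibdə]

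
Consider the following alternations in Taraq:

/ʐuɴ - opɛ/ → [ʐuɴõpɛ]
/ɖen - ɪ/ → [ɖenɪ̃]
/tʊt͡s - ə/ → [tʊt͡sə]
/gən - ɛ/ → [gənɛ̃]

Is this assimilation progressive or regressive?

progressive

The vowel /o/ surfaces as nasalised [õ] next to the preceding nasal /ɴ/ — it has acquired the [+nasal] feature of its neighbour.
The other forms show the same pattern: /ɪ/ → [ɪ̃] after /n/; /ɛ/ → [ɛ̃] after /n/ — each time a vowel is nasalised next to a preceding nasal.
No change occurs in [tʊt͡sə] because the vowel at the boundary is adjacent to an oral consonant, not a nasal (/ə/ next to /t͡s/).
Because the conditioning nasal is to the left of the vowel that changes, the process is progressive (perseverative).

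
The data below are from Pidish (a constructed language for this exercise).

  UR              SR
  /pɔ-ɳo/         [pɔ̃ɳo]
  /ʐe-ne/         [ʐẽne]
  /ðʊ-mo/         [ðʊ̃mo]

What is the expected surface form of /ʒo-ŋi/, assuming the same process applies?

[ʒõŋi]

The data show regressive nasality assimilation (vowel nasalisation): /ɔ/ → [ɔ̃] before /ɳ/; /e/ → [ẽ] before /n/; /ʊ/ → [ʊ̃] before /m/ — a vowel is nasalised by an immediately following nasal consonant.
The vowel /o/ is adjacent to the following nasal /ŋ/, so it acquires [+nasal] and surfaces as [õ].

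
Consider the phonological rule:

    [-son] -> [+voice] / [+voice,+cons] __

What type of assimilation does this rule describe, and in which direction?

The structural change is [+voice], and the conditioning segment [+voice,+cons] (a voiced consonant) is itself voiced, so the target comes to share the voicing of its neighbour — voicing assimilation.
Since the environment is written before the underscore, the trigger precedes the target; the direction is progressive.

progressive voicing assimilation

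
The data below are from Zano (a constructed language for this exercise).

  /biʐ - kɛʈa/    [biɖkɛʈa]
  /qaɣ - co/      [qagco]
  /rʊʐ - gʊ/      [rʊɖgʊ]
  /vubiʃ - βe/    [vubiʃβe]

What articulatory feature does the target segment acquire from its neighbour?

manner

Comparing underlying and surface forms, /ʐ/ → [ɖ] is the alternation; the neighbouring /k/ is constant.
The change fricative → stop matches the manner of the following /k/, identifying this as manner assimilation.
The same holds elsewhere in the data: /ɣ/ → [g] before /c/ (fricative → stop, matching a stop); /ʐ/ → [ɖ] before /g/ (fricative → stop, matching a stop) — only manner changes, and always toward the following segment.
No alternation appears in [vubiʃβe]: there the adjacent consonants already agree in manner (/ʃ/ and /β/ are both fricatives), so this form is consistent with the same rule.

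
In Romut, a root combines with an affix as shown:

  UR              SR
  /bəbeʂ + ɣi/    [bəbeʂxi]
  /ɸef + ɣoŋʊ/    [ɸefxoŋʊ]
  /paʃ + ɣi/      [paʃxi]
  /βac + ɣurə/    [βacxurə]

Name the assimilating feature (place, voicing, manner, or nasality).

Underlying /ɣ/ is realised as [x] next to /ʂ/; /ʂ/ itself does not change.
/ɣ/ is voiced while /ʂ/ is voiceless; the output [x] is voiceless, matching the trigger — so the feature that spreads is voicing.
Checking the remaining alternations: /ɣ/ → [x] after /f/ (voiced → voiceless, matching voiceless); /ɣ/ → [x] after /ʃ/ (voiced → voiceless, matching voiceless); /ɣ/ → [x] after /c/ (voiced → voiceless, matching voiceless) — only voicing changes, and always toward the preceding segment.

voicing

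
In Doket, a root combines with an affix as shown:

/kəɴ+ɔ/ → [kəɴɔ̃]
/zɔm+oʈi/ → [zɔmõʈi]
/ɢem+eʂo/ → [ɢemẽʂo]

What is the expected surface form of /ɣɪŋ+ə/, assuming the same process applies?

[ɣɪŋə̃]

The data show progressive nasality assimilation (vowel nasalisation): /ɔ/ → [ɔ̃] after /ɴ/; /o/ → [õ] after /m/; /e/ → [ẽ] after /m/ — a vowel is nasalised by an immediately preceding nasal consonant.
/ə/ sits next to the nasal /ŋ/ and is therefore nasalised to [ə̃].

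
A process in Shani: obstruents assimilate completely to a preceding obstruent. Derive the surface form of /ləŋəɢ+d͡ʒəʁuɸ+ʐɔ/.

[ləŋəɢɢəʁuɸɸɔ]

/d͡ʒ/ is the segment targeted by the rule; it sits immediately after /ɢ/, so it assimilates completely and surfaces as [ɢ].
At the second juncture, /ʐ/ likewise becomes [ɸ] adjacent to /ɸ/.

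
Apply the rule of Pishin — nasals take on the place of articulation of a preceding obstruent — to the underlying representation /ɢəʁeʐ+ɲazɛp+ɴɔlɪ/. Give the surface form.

/ɲ/ is a voiced palatal nasal. The preceding trigger /ʐ/ is retroflex, so /ɲ/ must become retroflex as well.
The voiced retroflex nasal is [ɳ], so /ɲ/ → [ɳ].
The same rule applies at the second boundary: /ɴ/ → [m] next to /p/.

[ɢəʁeʐɳazɛpmɔlɪ]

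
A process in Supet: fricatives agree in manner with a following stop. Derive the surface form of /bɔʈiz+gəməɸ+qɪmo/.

The rule targets /z/ (voiced alveolar fricative), which sits before the trigger /g/ (stop).
Changing only its manner to stop gives [d] — the voiced alveolar stop.
The same rule applies at the second boundary: /ɸ/ → [p] next to /q/.

[bɔʈidgəməpqɪmo]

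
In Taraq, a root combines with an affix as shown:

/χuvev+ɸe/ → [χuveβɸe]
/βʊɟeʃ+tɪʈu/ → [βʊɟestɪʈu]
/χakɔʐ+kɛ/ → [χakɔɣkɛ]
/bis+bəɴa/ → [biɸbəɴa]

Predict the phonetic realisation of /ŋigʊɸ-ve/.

[ŋigʊfve]

The data show regressive place assimilation: /v/ → [β] before /ɸ/; /ʃ/ → [s] before /t/; /ʐ/ → [ɣ] before /k/; /s/ → [ɸ] before /b/. In each pair only place changes, matching the following consonant, while manner and voice stay constant.
/ɸ/ is a voiceless bilabial fricative. The following trigger /v/ is labiodental, so /ɸ/ must become labiodental as well.
The voiceless labiodental fricative is [f], so /ɸ/ → [f].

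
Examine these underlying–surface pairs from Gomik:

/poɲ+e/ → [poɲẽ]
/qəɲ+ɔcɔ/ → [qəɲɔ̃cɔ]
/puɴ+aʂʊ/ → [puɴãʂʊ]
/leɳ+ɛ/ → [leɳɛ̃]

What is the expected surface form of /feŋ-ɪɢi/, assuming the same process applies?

[feŋɪ̃ɢi]

The data show progressive nasality assimilation (vowel nasalisation): /e/ → [ẽ] after /ɲ/; /ɔ/ → [ɔ̃] after /ɲ/; /a/ → [ã] after /ɴ/; /ɛ/ → [ɛ̃] after /ɳ/ — a vowel is nasalised by an immediately preceding nasal consonant.
The vowel /ɪ/ is adjacent to the preceding nasal /ŋ/, so it acquires [+nasal] and surfaces as [ɪ̃].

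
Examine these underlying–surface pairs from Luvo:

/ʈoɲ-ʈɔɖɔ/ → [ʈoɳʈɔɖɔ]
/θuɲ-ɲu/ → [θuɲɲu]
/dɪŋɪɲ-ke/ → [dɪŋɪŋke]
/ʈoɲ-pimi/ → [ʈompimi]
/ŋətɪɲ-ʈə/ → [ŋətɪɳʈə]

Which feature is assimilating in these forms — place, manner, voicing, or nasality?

The segment that alternates is /ɲ/, which surfaces as [ɳ] when adjacent to /ʈ/.
The change palatal → retroflex matches the place of the following /ʈ/, identifying this as place assimilation.
The other alternating forms pattern the same way: /ɲ/ → [ŋ] before /k/ (palatal → velar, matching velar); /ɲ/ → [m] before /p/ (palatal → bilabial, matching bilabial) — only place changes, and always toward the following segment.
Nothing changes in [θuɲɲu]: there the adjacent consonants already agree in place (/ɲ/ and /ɲ/ are both palatal), so this form is consistent with the same rule.

place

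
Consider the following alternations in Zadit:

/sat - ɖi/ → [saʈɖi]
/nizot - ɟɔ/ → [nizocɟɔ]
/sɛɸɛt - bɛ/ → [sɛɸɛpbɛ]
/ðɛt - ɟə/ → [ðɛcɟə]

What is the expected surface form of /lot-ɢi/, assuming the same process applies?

The data show regressive place assimilation: /t/ → [ʈ] before /ɖ/; /t/ → [c] before /ɟ/; /t/ → [p] before /b/. In each pair only place changes, matching the following consonant, while manner and voice stay constant.
The rule targets /t/ (voiceless alveolar stop), which sits before the trigger /ɢ/ (uvular).
Changing only its place to uvular gives [q] — the voiceless uvular stop.

[loqɢi]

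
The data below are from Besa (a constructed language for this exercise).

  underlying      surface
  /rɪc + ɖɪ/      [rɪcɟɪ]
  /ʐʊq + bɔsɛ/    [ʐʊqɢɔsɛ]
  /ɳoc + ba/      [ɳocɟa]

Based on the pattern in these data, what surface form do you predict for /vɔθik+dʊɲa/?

The data show progressive place assimilation: /ɖ/ → [ɟ] after /c/; /b/ → [ɢ] after /q/; /b/ → [ɟ] after /c/. In each pair only place changes, matching the preceding consonant, while manner and voice stay constant.
The rule targets /d/ (voiced alveolar stop), which sits after the trigger /k/ (velar).
A voiced velar stop is [g], so the surface segment is [g].

[vɔθikgʊɲa]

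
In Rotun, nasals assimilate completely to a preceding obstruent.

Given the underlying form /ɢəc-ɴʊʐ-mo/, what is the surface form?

/ɴ/ is the segment targeted by the rule; it sits immediately after /c/, so it assimilates completely and surfaces as [c].
At the second juncture, /m/ likewise becomes [ʐ] adjacent to /ʐ/.

[ɢəccʊʐʐo]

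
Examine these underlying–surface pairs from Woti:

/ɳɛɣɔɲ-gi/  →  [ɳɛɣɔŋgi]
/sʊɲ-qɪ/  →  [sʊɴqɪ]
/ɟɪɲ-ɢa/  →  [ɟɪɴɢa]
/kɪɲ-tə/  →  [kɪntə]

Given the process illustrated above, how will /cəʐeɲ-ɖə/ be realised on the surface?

[cəʐeɳɖə]

The data show regressive place assimilation: /ɲ/ → [ŋ] before /g/; /ɲ/ → [ɴ] before /q/; /ɲ/ → [ɴ] before /ɢ/; /ɲ/ → [n] before /t/. In each pair only place changes, matching the following consonant, while manner and voice stay constant.
The rule targets /ɲ/ (voiced palatal nasal), which sits before the trigger /ɖ/ (retroflex).
Changing only its place to retroflex gives [ɳ] — the voiced retroflex nasal.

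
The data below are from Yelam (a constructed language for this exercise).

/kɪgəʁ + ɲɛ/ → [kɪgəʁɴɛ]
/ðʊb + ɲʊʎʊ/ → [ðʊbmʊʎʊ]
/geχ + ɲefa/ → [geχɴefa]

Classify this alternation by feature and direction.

progressive place assimilation

Comparing underlying and surface forms, /ɲ/ → [ɴ] is the alternation; the neighbouring /ʁ/ is constant.
The change palatal → uvular matches the place of the preceding /ʁ/, identifying this as place assimilation.
Manner and voice are unchanged, so the assimilation is partial, not total.
The same holds elsewhere in the data: /ɲ/ → [m] after /b/ (palatal → bilabial, matching bilabial); /ɲ/ → [ɴ] after /χ/ (palatal → uvular, matching uvular) — only place changes, and always toward the preceding segment.
Since the segment that changes follows the conditioning segment, the assimilation is progressive.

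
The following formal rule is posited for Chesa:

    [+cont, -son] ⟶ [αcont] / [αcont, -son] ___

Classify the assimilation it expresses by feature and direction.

progressive manner assimilation

The shared variable α links the value of [cont] on the target to that of the neighbouring obstruent. [cont] distinguishes stops from fricatives — a manner-of-articulation feature — so this is manner assimilation.
The conditioning segment sits to the left of the focus bar, meaning the trigger precedes the segment that changes — progressive assimilation.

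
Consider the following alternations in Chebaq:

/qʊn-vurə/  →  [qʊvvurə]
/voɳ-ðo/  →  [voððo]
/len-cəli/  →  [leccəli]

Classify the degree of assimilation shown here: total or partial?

Underlying /n/ is realised as [v] next to /v/; /v/ itself does not change.
The output [v] is identical to the trigger /v/ — every feature (place, manner, voicing) has been copied — so this is total assimilation.
The other forms behave the same way: /ɳ/ → [ð] before /ð/; /n/ → [c] before /c/ — in each case the output is a copy of the following consonant.

total assimilation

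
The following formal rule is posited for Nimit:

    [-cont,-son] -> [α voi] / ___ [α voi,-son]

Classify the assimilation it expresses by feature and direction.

regressive voicing assimilation

The shared variable α links the value of [voi] on the target to the same value on the neighbouring segment, so voicing is the feature that assimilates.
Since the environment is written after the underscore, the trigger follows the target; the direction is regressive.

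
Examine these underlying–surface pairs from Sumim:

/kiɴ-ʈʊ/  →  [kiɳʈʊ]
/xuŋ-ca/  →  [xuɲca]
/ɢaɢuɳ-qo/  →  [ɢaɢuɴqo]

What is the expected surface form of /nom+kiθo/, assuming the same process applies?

[noŋkiθo]

The data show regressive place assimilation: /ɴ/ → [ɳ] before /ʈ/; /ŋ/ → [ɲ] before /c/; /ɳ/ → [ɴ] before /q/. In each pair only place changes, matching the following consonant, while manner and voice stay constant.
/m/ is a voiced bilabial nasal. The following trigger /k/ is velar, so /m/ must become velar as well.
Changing only its place to velar gives [ŋ] — the voiced velar nasal.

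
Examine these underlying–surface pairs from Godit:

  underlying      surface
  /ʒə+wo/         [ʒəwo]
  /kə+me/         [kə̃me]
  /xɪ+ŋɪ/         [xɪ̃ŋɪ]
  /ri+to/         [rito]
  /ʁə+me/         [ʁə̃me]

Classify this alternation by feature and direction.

regressive nasality assimilation (vowel nasalisation)

The vowel /ə/ surfaces as nasalised [ə̃] next to the following nasal /m/ — it has acquired the [+nasal] feature of its neighbour.
The other form shows the same pattern: /ɪ/ → [ɪ̃] before /ŋ/ — each time a vowel is nasalised next to a following nasal.
No change occurs in [ʒəwo], [rito] because the vowel at the boundary is adjacent to an oral consonant, not a nasal (/ə/ next to /w/; /i/ next to /t/).
Because the conditioning nasal is to the right of the vowel that changes, the process is regressive (anticipatory).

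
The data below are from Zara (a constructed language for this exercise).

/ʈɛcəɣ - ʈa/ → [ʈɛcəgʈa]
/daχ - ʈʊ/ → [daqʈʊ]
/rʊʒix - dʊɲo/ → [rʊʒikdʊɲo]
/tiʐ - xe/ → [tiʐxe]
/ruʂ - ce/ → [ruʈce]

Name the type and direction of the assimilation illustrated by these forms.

regressive manner assimilation

Comparing underlying and surface forms, /ɣ/ → [g] is the alternation; the neighbouring /ʈ/ is constant.
The change fricative → stop matches the manner of the following /ʈ/, identifying this as manner assimilation.
Place and voice are unchanged, so the assimilation is partial, not total.
Checking the remaining alternations: /χ/ → [q] before /ʈ/ (fricative → stop, matching a stop); /x/ → [k] before /d/ (fricative → stop, matching a stop); /ʂ/ → [ʈ] before /c/ (fricative → stop, matching a stop) — only manner changes, and always toward the following segment.
No alternation appears in [tiʐxe]: there the adjacent consonants already agree in manner (/ʐ/ and /x/ are both fricatives), so this form is consistent with the same rule.
The trigger is the following segment, so the direction is regressive (anticipatory).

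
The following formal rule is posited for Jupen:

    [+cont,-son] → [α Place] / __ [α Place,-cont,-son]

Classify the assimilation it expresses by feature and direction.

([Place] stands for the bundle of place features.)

regressive place assimilation

The shared variable α links the value of the place features (abbreviated [Place]) on the target to the same value on the neighbouring segment, so place is the feature that assimilates.
Since the environment is written after the underscore, the trigger follows the target; the direction is regressive.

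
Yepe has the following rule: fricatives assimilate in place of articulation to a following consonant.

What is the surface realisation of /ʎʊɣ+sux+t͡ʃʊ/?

[ʎʊzsuʃt͡ʃʊ]

/ɣ/ is a voiced velar fricative. The following trigger /s/ is alveolar, so /ɣ/ must become alveolar as well.
The voiced alveolar fricative is [z], so /ɣ/ → [z].
The same rule applies at the second boundary: /x/ → [ʃ] next to /t͡ʃ/.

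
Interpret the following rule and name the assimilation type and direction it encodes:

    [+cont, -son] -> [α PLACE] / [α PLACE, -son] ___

The rule copies the place features (abbreviated [PLACE]) from the environment onto the target, so the assimilating feature is place.
Since the environment is written before the underscore, the trigger precedes the target; the direction is progressive.

progressive place assimilation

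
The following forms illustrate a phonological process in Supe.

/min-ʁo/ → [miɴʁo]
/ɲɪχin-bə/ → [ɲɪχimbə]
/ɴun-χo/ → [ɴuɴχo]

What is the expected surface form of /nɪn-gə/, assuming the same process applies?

The data show regressive place assimilation: /n/ → [ɴ] before /ʁ/; /n/ → [m] before /b/; /n/ → [ɴ] before /χ/. In each pair only place changes, matching the following consonant, while manner and voice stay constant.
The rule targets /n/ (voiced alveolar nasal), which sits before the trigger /g/ (velar).
A voiced velar nasal is [ŋ], so the surface segment is [ŋ].

[nɪŋgə]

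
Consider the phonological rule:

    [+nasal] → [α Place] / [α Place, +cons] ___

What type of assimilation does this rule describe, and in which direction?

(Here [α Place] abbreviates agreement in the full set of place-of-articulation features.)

The shared variable α links the value of the place features (abbreviated [Place]) on the target to the same value on the neighbouring segment, so place is the feature that assimilates.
Since the environment is written before the underscore, the trigger precedes the target; the direction is progressive.

progressive place assimilation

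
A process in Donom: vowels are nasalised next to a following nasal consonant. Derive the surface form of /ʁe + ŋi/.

/e/ sits next to the nasal /ŋ/ and is therefore nasalised to [ẽ].

[ʁẽŋi]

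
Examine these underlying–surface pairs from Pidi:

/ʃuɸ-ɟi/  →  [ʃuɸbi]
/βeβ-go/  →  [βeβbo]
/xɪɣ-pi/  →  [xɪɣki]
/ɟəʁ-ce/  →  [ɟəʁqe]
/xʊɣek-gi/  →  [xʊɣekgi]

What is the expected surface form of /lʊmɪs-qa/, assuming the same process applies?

The data show progressive place assimilation: /ɟ/ → [b] after /ɸ/; /g/ → [b] after /β/; /p/ → [k] after /ɣ/; /c/ → [q] after /ʁ/. In each pair only place changes, matching the preceding consonant, while manner and voice stay constant.
No alternation appears in [xʊɣekgi]: there the adjacent consonants already agree in place (/g/ and /k/ are both velar), so this form is consistent with the same rule.
The rule targets /q/ (voiceless uvular stop), which sits after the trigger /s/ (alveolar).
The voiceless alveolar stop is [t], so /q/ → [t].

[lʊmɪsta]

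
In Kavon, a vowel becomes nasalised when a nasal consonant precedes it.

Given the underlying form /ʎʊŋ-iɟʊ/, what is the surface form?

The vowel /i/ is adjacent to the preceding nasal /ŋ/, so it acquires [+nasal] and surfaces as [ĩ].

[ʎʊŋĩɟʊ]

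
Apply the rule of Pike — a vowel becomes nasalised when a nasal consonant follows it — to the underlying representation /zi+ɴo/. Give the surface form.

/i/ sits next to the nasal /ɴ/ and is therefore nasalised to [ĩ].

[zĩɴo]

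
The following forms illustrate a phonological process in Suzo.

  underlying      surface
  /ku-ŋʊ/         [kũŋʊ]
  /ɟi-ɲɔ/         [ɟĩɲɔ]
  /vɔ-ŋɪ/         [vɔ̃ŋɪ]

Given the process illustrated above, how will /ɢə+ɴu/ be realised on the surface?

[ɢə̃ɴu]

The data show regressive nasality assimilation (vowel nasalisation): /u/ → [ũ] before /ŋ/; /i/ → [ĩ] before /ɲ/; /ɔ/ → [ɔ̃] before /ŋ/ — a vowel is nasalised by an immediately following nasal consonant.
The vowel /ə/ is adjacent to the following nasal /ɴ/, so it acquires [+nasal] and surfaces as [ə̃].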